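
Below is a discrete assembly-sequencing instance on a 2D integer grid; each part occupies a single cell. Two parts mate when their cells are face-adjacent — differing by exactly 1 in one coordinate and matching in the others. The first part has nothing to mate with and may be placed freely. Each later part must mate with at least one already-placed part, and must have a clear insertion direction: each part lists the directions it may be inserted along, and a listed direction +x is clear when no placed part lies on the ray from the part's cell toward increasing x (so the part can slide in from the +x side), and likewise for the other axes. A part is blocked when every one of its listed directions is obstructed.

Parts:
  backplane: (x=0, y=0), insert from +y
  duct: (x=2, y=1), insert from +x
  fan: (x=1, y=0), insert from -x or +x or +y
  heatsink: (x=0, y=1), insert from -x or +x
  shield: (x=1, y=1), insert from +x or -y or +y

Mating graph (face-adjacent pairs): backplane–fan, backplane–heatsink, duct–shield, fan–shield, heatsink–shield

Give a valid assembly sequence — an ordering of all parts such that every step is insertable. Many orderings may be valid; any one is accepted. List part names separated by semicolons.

duct; shield; fan; backplane; heatsink

1. duct@(2, 1) [+x clear] — {duct}
2. shield@(1, 1) [-y clear] — {duct, shield}
3. fan@(1, 0) [-x clear] — {duct, fan, shield}
4. backplane@(0, 0) [+y clear] — {backplane, duct, fan, shield}
5. heatsink@(0, 1) [-x clear] — {backplane, duct, fan, heatsink, shield}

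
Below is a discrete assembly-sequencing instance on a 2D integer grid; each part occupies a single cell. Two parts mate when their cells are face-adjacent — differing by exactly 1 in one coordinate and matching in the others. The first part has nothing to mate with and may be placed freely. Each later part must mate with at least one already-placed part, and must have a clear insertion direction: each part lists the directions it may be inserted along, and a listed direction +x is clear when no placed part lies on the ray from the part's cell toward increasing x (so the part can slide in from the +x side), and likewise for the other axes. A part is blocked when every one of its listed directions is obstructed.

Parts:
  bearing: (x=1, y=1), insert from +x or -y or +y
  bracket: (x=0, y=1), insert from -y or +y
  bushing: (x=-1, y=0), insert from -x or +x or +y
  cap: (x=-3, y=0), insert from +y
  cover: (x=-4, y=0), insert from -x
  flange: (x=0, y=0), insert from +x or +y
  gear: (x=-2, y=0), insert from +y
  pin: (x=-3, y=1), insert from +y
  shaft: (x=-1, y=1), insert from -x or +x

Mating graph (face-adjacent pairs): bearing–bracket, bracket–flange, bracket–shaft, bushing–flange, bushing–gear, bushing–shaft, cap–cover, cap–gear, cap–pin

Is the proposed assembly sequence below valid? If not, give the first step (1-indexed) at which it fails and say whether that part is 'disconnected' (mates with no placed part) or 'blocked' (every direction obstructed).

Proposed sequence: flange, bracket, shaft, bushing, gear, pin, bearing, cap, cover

1. flange@(0, 0) [+x clear] — {flange}
2. bracket@(0, 1) [+y clear] — {bracket, flange}
3. shaft@(-1, 1) [-x clear] — {bracket, flange, shaft}
4. bushing@(-1, 0) [-x clear] — {bracket, bushing, flange, shaft}
5. gear@(-2, 0) [+y clear] — {bracket, bushing, flange, gear, shaft}
6. pin@(-3, 1) — no placed neighbour ⇒ disconnected

Invalid at step 6 (disconnected)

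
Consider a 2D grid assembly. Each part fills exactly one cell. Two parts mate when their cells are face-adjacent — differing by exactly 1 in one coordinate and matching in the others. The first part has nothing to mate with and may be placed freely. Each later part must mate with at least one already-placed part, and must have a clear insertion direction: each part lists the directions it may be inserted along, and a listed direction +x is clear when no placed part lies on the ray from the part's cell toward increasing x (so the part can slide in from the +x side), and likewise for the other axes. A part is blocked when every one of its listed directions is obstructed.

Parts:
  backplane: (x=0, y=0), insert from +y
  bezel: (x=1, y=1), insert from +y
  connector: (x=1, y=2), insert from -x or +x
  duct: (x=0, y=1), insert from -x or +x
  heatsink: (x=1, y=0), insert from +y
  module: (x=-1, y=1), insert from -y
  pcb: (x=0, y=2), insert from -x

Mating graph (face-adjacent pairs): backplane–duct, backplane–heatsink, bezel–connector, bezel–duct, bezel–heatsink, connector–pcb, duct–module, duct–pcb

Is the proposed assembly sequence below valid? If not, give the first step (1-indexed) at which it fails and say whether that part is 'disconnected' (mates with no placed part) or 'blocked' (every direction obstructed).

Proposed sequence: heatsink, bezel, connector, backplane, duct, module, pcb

1. heatsink@(1, 0) [+y clear] — {heatsink}
2. bezel@(1, 1) [+y clear] — {bezel, heatsink}
3. connector@(1, 2) [-x clear] — {bezel, connector, heatsink}
4. backplane@(0, 0) [+y clear] — {backplane, bezel, connector, heatsink}
5. duct@(0, 1) [-x clear] — {backplane, bezel, connector, duct, heatsink}
6. module@(-1, 1) [-y clear] — {backplane, bezel, connector, duct, heatsink, module}
7. pcb@(0, 2) [-x clear] — {backplane, bezel, connector, duct, heatsink, module, pcb}

Valid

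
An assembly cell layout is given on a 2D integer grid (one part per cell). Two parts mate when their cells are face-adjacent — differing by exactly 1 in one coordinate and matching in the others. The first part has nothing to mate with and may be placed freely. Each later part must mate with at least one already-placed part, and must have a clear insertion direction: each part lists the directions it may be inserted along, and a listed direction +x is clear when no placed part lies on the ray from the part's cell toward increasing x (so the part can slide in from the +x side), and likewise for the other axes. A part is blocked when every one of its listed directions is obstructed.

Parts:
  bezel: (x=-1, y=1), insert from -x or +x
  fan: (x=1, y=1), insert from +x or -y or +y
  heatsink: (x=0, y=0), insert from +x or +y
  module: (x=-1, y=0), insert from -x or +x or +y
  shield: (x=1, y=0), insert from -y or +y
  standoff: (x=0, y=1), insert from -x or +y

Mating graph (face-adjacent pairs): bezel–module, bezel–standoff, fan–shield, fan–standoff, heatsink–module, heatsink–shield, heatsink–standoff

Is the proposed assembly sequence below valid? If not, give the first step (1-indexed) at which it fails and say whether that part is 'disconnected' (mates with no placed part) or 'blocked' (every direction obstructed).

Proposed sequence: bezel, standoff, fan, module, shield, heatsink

Invalid at step 6 (blocked)

1. bezel@(-1, 1) [-x clear] — {bezel}
2. standoff@(0, 1) [+y clear] — {bezel, standoff}
3. fan@(1, 1) [+x clear] — {bezel, fan, standoff}
4. module@(-1, 0) [-x clear] — {bezel, fan, module, standoff}
5. shield@(1, 0) [-y clear] — {bezel, fan, module, shield, standoff}
6. heatsink@(0, 0) — +x/+y all obstructed ⇒ blocked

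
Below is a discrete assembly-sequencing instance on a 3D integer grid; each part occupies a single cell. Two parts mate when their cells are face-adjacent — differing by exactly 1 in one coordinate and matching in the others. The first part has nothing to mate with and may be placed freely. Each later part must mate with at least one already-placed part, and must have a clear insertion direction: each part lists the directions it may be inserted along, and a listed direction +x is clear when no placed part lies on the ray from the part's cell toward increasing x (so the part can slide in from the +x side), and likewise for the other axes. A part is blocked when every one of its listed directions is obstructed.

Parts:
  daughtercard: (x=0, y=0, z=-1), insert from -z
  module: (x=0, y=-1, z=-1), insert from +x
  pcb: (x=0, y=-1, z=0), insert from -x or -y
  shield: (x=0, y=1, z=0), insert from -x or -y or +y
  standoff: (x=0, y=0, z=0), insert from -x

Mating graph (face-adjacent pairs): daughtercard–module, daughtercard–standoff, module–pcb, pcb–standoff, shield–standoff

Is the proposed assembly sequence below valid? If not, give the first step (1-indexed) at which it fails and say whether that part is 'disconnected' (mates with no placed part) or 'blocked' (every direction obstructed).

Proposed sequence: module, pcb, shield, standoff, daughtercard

Invalid at step 3 (disconnected)

1. module@(0, -1, -1) [+x clear] — {module}
2. pcb@(0, -1, 0) [-x clear] — {module, pcb}
3. shield@(0, 1, 0) — no placed neighbour ⇒ disconnected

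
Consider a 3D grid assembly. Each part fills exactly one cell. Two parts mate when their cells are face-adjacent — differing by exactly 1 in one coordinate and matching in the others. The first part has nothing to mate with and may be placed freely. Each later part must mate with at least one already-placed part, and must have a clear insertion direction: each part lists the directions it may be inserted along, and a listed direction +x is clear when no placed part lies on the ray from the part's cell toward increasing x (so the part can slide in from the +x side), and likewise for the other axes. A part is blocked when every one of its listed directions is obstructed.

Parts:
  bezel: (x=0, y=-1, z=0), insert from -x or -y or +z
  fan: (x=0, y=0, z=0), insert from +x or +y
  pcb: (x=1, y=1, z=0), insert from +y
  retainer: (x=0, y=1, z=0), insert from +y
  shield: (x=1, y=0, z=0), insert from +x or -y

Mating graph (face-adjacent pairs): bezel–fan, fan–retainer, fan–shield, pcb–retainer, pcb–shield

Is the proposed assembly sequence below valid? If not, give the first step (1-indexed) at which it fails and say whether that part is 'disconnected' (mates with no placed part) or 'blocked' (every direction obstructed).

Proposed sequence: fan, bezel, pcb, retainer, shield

1. fan@(0, 0, 0) [+x clear] — {fan}
2. bezel@(0, -1, 0) [-x clear] — {bezel, fan}
3. pcb@(1, 1, 0) — no placed neighbour ⇒ disconnected

Invalid at step 3 (disconnected)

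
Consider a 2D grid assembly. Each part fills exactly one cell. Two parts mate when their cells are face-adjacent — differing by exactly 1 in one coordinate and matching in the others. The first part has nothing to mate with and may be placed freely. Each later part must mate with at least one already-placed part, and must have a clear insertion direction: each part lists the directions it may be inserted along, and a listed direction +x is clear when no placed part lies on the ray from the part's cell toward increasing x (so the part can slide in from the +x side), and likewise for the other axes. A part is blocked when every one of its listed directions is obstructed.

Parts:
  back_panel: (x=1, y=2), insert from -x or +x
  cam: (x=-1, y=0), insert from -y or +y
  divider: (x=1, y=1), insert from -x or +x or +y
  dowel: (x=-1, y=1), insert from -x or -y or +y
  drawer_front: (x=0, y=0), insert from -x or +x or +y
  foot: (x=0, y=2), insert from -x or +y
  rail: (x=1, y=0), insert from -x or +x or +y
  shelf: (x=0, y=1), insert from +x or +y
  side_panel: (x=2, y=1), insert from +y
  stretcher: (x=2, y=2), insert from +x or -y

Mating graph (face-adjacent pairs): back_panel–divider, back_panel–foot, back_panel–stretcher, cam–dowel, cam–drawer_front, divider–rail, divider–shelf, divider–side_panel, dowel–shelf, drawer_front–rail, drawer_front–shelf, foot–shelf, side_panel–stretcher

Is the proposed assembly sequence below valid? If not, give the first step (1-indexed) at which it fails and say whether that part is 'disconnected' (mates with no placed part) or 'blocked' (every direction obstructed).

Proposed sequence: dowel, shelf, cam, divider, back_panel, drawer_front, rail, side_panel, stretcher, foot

Valid

1. dowel@(-1, 1) [-x clear] — {dowel}
2. shelf@(0, 1) [+x clear] — {dowel, shelf}
3. cam@(-1, 0) [-y clear] — {cam, dowel, shelf}
4. divider@(1, 1) [+x clear] — {cam, divider, dowel, shelf}
5. back_panel@(1, 2) [-x clear] — {back_panel, cam, divider, dowel, shelf}
6. drawer_front@(0, 0) [+x clear] — {back_panel, cam, divider, dowel, drawer_front, shelf}
7. rail@(1, 0) [+x clear] — {back_panel, cam, divider, dowel, drawer_front, rail, shelf}
8. side_panel@(2, 1) [+y clear] — {back_panel, cam, divider, dowel, drawer_front, rail, shelf, side_panel}
9. stretcher@(2, 2) [+x clear] — {back_panel, cam, divider, dowel, drawer_front, rail, shelf, side_panel, stretcher}
10. foot@(0, 2) [-x clear] — {back_panel, cam, divider, dowel, drawer_front, foot, rail, shelf, side_panel, stretcher}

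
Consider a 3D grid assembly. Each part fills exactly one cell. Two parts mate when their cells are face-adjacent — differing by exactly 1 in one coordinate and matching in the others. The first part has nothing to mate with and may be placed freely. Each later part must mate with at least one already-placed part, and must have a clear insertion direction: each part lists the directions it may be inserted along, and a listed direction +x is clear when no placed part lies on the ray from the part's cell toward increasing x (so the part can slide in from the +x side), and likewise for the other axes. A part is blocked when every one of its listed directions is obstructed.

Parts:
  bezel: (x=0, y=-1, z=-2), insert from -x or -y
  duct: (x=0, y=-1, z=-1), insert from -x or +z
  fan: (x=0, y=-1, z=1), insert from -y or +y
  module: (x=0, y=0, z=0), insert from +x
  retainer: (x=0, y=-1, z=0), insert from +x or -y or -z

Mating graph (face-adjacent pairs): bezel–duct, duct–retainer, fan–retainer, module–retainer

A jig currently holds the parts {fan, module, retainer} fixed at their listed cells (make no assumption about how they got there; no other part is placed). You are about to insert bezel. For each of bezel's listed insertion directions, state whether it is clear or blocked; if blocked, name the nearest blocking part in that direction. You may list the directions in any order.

-x: clear; -y: clear

-x: ray from bezel(0, -1, -2) has no placed part ⇒ clear
-y: ray from bezel(0, -1, -2) has no placed part ⇒ clear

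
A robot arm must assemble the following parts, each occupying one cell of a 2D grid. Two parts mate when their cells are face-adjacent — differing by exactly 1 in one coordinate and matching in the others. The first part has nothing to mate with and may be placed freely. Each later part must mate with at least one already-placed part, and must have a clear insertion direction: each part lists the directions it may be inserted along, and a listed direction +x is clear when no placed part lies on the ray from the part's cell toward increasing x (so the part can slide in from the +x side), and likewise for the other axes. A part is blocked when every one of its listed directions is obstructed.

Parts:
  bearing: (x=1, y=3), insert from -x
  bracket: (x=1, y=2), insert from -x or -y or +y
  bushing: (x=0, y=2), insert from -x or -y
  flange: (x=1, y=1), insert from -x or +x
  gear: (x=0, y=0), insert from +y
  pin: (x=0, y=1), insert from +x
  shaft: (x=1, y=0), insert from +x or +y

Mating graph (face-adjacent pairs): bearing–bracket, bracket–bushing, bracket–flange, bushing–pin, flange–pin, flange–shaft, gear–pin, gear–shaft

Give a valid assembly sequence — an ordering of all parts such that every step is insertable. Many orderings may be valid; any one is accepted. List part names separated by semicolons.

1. gear@(0, 0) [+y clear] — {gear}
2. pin@(0, 1) [+x clear] — {gear, pin}
3. shaft@(1, 0) [+x clear] — {gear, pin, shaft}
4. flange@(1, 1) [+x clear] — {flange, gear, pin, shaft}
5. bracket@(1, 2) [-x clear] — {bracket, flange, gear, pin, shaft}
6. bearing@(1, 3) [-x clear] — {bearing, bracket, flange, gear, pin, shaft}
7. bushing@(0, 2) [-x clear] — {bearing, bracket, bushing, flange, gear, pin, shaft}

gear; pin; shaft; flange; bracket; bearing; bushing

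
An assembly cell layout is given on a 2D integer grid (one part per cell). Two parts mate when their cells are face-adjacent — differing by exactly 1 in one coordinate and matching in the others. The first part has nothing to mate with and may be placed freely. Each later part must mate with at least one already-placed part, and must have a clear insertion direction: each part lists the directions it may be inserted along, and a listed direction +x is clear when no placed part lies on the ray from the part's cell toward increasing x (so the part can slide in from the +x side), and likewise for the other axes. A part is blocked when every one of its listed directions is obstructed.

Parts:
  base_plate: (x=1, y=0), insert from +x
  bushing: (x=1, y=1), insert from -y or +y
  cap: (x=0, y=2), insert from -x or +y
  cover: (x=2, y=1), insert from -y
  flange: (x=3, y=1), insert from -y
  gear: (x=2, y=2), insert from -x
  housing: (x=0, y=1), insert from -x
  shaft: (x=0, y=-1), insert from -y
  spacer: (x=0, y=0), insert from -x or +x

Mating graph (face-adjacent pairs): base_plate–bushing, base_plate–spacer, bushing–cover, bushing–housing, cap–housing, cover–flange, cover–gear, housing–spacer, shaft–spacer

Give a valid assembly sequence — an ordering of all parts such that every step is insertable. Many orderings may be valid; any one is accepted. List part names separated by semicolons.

1. housing@(0, 1) [-x clear] — {housing}
2. bushing@(1, 1) [-y clear] — {bushing, housing}
3. base_plate@(1, 0) [+x clear] — {base_plate, bushing, housing}
4. spacer@(0, 0) [-x clear] — {base_plate, bushing, housing, spacer}
5. shaft@(0, -1) [-y clear] — {base_plate, bushing, housing, shaft, spacer}
6. cover@(2, 1) [-y clear] — {base_plate, bushing, cover, housing, shaft, spacer}
7. gear@(2, 2) [-x clear] — {base_plate, bushing, cover, gear, housing, shaft, spacer}
8. flange@(3, 1) [-y clear] — {base_plate, bushing, cover, flange, gear, housing, shaft, spacer}
9. cap@(0, 2) [-x clear] — {base_plate, bushing, cap, cover, flange, gear, housing, shaft, spacer}

housing; bushing; base_plate; spacer; shaft; cover; gear; flange; cap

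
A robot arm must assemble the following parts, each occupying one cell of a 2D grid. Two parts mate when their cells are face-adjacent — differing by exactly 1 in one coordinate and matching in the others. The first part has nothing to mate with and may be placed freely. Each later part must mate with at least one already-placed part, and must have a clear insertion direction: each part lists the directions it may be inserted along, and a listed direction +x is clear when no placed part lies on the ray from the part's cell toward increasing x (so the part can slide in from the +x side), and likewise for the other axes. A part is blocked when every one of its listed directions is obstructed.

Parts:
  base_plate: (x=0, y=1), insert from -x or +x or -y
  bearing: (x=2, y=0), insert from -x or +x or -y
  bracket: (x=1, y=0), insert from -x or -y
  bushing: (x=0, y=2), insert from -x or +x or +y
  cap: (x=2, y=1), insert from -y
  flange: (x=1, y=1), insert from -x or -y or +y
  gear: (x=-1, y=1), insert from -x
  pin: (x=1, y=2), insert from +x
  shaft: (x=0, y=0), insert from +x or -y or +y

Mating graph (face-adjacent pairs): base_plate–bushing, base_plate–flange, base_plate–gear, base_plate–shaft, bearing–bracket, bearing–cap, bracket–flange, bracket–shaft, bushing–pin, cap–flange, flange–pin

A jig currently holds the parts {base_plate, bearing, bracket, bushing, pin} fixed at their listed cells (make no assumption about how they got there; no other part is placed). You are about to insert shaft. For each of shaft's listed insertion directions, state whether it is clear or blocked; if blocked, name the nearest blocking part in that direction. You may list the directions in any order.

+x: nearest on ray is bracket@(1, 0) ⇒ blocked
-y: ray from shaft(0, 0) has no placed part ⇒ clear
+y: nearest on ray is base_plate@(0, 1) ⇒ blocked

+x: blocked by bracket; +y: blocked by base_plate; -y: clear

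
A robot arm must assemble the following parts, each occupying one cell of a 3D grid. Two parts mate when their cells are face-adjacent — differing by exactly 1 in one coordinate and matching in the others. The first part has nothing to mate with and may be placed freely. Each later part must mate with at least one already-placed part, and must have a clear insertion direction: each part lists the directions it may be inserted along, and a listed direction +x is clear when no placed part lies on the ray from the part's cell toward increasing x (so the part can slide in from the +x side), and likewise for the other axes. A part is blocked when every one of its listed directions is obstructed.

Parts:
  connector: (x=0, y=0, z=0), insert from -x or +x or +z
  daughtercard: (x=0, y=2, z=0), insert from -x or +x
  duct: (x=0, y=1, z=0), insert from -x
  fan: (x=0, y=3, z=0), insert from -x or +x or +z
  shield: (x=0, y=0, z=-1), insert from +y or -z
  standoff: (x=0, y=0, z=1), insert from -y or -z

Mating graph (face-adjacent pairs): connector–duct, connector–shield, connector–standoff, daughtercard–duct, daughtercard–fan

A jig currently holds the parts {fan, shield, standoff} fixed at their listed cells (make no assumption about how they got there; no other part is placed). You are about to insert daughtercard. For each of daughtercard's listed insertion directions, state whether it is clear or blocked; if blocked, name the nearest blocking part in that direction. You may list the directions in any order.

-x: ray from daughtercard(0, 2, 0) has no placed part ⇒ clear
+x: ray from daughtercard(0, 2, 0) has no placed part ⇒ clear

+x: clear; -x: clear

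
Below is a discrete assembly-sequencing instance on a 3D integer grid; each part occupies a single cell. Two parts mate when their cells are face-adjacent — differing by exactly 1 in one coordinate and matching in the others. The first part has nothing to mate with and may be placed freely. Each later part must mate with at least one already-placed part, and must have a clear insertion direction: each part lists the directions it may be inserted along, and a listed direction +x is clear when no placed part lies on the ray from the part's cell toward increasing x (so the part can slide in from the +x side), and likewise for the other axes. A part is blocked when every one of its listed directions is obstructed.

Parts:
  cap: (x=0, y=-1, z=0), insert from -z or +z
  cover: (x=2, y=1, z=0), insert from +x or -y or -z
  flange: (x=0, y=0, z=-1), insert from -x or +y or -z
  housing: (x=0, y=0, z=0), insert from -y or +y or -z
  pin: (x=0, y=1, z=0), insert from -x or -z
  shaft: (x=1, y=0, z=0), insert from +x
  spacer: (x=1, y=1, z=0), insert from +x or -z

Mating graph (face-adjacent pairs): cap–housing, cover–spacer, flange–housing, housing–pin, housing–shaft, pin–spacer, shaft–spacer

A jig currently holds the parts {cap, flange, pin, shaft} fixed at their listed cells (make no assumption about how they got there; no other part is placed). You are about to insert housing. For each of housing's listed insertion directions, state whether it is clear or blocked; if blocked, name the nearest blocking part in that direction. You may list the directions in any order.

-y: nearest on ray is cap@(0, -1, 0) ⇒ blocked
+y: nearest on ray is pin@(0, 1, 0) ⇒ blocked
-z: nearest on ray is flange@(0, 0, -1) ⇒ blocked

+y: blocked by pin; -y: blocked by cap; -z: blocked by flange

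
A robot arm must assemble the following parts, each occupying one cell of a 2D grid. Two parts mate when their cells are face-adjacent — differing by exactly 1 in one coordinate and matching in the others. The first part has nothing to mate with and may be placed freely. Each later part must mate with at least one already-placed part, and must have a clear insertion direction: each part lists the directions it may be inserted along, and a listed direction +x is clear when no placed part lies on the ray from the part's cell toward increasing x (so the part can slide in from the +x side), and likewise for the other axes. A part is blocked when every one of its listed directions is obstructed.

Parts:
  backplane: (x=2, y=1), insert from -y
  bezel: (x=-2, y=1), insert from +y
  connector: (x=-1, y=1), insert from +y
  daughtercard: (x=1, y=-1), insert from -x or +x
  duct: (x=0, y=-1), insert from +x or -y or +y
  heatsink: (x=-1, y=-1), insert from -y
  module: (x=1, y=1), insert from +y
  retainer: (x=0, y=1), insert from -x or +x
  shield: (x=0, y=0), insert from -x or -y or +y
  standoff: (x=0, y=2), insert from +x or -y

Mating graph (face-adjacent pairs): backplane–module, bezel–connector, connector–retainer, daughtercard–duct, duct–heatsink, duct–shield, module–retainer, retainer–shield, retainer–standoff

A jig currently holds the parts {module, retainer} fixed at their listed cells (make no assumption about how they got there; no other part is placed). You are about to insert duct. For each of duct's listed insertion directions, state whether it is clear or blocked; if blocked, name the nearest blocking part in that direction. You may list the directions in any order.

+x: clear; +y: blocked by retainer; -y: clear

+x: ray from duct(0, -1) has no placed part ⇒ clear
-y: ray from duct(0, -1) has no placed part ⇒ clear
+y: nearest on ray is retainer@(0, 1) ⇒ blocked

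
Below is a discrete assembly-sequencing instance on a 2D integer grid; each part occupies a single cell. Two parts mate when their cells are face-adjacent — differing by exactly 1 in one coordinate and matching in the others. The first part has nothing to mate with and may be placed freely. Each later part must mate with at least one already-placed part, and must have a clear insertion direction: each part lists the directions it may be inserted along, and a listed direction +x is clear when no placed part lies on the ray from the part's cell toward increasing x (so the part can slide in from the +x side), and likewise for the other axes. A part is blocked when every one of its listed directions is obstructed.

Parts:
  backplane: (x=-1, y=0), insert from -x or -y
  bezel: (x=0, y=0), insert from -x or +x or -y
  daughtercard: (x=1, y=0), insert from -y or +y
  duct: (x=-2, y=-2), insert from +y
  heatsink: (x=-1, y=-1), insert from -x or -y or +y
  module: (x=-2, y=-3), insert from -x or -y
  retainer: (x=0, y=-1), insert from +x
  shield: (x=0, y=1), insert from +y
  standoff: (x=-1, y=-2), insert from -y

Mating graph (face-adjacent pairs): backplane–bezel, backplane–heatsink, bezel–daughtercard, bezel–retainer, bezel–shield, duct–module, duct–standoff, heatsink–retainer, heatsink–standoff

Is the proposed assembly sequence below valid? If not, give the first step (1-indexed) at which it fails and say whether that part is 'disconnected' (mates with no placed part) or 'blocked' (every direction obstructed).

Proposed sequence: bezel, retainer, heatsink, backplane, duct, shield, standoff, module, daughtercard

1. bezel@(0, 0) [-x clear] — {bezel}
2. retainer@(0, -1) [+x clear] — {bezel, retainer}
3. heatsink@(-1, -1) [-x clear] — {bezel, heatsink, retainer}
4. backplane@(-1, 0) [-x clear] — {backplane, bezel, heatsink, retainer}
5. duct@(-2, -2) — no placed neighbour ⇒ disconnected

Invalid at step 5 (disconnected)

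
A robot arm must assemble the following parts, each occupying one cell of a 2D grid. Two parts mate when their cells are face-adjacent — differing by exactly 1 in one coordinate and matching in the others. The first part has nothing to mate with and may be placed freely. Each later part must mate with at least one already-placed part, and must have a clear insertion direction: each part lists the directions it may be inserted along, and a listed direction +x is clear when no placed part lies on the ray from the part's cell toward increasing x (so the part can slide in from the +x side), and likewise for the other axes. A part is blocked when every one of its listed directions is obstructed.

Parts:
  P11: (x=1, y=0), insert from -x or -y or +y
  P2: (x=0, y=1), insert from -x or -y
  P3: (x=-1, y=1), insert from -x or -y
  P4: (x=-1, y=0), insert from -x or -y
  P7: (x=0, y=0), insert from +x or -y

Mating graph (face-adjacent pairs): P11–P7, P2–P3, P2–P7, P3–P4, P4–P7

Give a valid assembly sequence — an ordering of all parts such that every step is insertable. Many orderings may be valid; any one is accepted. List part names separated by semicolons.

P2; P7; P4; P11; P3

1. P2@(0, 1) [-x clear] — {P2}
2. P7@(0, 0) [+x clear] — {P2, P7}
3. P4@(-1, 0) [-x clear] — {P2, P4, P7}
4. P11@(1, 0) [-y clear] — {P11, P2, P4, P7}
5. P3@(-1, 1) [-x clear] — {P11, P2, P3, P4, P7}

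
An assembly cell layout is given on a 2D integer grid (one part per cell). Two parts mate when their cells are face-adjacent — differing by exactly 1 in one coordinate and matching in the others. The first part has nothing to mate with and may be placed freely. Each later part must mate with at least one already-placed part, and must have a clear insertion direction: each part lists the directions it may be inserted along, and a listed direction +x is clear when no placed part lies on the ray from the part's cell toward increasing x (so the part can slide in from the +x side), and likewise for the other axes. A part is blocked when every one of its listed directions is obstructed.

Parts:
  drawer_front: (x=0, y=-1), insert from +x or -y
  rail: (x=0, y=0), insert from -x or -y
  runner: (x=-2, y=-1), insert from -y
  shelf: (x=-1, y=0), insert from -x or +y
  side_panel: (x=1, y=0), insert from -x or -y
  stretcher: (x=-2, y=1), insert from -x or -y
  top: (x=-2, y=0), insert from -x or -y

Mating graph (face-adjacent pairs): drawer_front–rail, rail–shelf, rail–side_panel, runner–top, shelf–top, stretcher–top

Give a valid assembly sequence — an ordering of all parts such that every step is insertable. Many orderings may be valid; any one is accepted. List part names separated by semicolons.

1. side_panel@(1, 0) [-x clear] — {side_panel}
2. rail@(0, 0) [-x clear] — {rail, side_panel}
3. shelf@(-1, 0) [-x clear] — {rail, shelf, side_panel}
4. top@(-2, 0) [-x clear] — {rail, shelf, side_panel, top}
5. stretcher@(-2, 1) [-x clear] — {rail, shelf, side_panel, stretcher, top}
6. drawer_front@(0, -1) [+x clear] — {drawer_front, rail, shelf, side_panel, stretcher, top}
7. runner@(-2, -1) [-y clear] — {drawer_front, rail, runner, shelf, side_panel, stretcher, top}

side_panel; rail; shelf; top; stretcher; drawer_front; runner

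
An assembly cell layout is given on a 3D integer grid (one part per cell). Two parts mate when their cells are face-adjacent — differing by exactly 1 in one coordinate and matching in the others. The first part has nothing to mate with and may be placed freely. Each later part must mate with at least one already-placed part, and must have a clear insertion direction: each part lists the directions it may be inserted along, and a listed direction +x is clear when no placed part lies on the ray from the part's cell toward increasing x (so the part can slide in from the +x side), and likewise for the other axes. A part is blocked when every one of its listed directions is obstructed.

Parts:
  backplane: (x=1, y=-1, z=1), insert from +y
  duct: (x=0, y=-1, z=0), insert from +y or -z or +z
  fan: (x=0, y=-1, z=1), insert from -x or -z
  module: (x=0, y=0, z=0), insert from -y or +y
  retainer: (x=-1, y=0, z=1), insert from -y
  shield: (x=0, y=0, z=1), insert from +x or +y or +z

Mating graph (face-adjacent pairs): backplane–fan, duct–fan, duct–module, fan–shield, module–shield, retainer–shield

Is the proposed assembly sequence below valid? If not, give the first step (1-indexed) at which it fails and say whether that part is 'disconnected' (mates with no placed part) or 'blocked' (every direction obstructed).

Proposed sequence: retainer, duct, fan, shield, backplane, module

1. retainer@(-1, 0, 1) [-y clear] — {retainer}
2. duct@(0, -1, 0) — no placed neighbour ⇒ disconnected

Invalid at step 2 (disconnected)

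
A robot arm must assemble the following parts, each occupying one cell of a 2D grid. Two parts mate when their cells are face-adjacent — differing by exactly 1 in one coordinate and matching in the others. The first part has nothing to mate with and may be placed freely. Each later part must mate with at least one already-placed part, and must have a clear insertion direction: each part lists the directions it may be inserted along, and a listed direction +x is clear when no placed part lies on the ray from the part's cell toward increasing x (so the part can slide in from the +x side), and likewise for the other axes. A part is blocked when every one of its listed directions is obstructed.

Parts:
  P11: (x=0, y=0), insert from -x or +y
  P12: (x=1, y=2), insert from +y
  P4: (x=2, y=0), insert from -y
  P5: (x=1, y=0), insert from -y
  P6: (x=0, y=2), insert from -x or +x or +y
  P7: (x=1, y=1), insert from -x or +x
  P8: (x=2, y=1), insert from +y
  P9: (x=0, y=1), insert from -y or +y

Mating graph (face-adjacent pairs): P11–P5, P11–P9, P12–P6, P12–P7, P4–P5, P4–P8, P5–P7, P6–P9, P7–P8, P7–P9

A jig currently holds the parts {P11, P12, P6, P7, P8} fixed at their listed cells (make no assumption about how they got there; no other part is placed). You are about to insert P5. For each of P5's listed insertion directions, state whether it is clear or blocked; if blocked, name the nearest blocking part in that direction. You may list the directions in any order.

-y: ray from P5(1, 0) has no placed part ⇒ clear

-y: clear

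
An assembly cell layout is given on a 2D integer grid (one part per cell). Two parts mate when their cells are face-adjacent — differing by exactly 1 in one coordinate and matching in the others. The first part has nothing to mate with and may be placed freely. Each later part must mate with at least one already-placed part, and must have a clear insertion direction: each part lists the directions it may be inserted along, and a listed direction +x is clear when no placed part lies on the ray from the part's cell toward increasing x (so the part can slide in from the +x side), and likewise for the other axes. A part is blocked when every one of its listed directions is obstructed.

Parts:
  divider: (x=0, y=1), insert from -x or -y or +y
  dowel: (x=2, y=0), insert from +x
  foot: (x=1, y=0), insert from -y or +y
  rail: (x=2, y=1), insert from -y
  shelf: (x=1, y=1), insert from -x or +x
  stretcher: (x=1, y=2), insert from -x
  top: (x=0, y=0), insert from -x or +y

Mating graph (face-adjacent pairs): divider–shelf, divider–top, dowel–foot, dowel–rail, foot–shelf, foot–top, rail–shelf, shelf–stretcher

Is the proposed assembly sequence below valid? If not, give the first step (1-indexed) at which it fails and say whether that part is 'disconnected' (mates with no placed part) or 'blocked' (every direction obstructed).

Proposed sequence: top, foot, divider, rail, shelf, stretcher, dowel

Invalid at step 4 (disconnected)

1. top@(0, 0) [-x clear] — {top}
2. foot@(1, 0) [-y clear] — {foot, top}
3. divider@(0, 1) [-x clear] — {divider, foot, top}
4. rail@(2, 1) — no placed neighbour ⇒ disconnected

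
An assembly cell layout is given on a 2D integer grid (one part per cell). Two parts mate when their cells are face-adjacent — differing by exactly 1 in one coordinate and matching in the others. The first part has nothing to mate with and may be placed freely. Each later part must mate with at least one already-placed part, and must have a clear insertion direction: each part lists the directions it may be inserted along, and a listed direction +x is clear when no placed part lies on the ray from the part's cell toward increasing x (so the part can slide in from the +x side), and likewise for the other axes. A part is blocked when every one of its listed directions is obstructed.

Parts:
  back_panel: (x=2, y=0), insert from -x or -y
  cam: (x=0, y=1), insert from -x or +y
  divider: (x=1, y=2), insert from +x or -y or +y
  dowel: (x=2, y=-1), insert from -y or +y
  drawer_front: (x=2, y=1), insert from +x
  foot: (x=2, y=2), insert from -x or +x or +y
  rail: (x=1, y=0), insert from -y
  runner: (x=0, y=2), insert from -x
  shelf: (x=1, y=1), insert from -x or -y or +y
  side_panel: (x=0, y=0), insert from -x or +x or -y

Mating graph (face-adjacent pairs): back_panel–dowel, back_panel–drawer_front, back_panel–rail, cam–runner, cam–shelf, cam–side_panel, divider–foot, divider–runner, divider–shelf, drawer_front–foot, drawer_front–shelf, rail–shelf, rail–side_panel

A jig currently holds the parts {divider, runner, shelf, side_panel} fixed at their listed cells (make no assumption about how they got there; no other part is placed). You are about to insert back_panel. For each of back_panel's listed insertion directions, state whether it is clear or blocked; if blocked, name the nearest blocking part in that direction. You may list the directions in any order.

-x: nearest on ray is side_panel@(0, 0) ⇒ blocked
-y: ray from back_panel(2, 0) has no placed part ⇒ clear

-x: blocked by side_panel; -y: clear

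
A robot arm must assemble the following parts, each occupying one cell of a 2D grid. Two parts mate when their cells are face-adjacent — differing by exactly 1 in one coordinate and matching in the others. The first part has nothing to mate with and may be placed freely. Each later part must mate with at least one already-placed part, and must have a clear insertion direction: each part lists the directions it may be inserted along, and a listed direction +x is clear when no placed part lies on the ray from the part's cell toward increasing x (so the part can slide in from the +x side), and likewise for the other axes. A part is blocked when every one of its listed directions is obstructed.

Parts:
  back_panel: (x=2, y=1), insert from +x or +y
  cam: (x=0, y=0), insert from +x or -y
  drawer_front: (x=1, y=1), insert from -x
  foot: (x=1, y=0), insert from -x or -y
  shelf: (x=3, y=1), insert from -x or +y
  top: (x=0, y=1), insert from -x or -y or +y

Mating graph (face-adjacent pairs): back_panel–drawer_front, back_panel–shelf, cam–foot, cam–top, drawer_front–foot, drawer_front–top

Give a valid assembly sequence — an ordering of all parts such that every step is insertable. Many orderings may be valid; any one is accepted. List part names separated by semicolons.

1. cam@(0, 0) [+x clear] — {cam}
2. foot@(1, 0) [-y clear] — {cam, foot}
3. drawer_front@(1, 1) [-x clear] — {cam, drawer_front, foot}
4. top@(0, 1) [-x clear] — {cam, drawer_front, foot, top}
5. back_panel@(2, 1) [+x clear] — {back_panel, cam, drawer_front, foot, top}
6. shelf@(3, 1) [+y clear] — {back_panel, cam, drawer_front, foot, shelf, top}

cam; foot; drawer_front; top; back_panel; shelf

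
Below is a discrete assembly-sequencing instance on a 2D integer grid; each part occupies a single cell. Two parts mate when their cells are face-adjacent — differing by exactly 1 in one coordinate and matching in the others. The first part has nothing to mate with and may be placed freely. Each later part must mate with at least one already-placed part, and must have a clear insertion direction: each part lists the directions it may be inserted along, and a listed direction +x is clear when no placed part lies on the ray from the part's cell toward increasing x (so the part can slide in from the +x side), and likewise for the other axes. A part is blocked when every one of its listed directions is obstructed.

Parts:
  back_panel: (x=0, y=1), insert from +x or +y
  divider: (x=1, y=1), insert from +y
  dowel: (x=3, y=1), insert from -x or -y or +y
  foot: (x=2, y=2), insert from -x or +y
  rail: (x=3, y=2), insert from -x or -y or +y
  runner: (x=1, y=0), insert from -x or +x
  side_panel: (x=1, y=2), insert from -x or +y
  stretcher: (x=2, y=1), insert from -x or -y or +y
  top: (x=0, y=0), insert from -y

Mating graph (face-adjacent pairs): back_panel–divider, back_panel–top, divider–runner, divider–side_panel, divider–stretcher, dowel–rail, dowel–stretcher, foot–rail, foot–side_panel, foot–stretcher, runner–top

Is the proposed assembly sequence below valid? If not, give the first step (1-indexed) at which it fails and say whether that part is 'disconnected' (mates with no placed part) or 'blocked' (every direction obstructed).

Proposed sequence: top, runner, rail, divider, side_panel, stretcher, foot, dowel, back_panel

Invalid at step 3 (disconnected)

1. top@(0, 0) [-y clear] — {top}
2. runner@(1, 0) [+x clear] — {runner, top}
3. rail@(3, 2) — no placed neighbour ⇒ disconnected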